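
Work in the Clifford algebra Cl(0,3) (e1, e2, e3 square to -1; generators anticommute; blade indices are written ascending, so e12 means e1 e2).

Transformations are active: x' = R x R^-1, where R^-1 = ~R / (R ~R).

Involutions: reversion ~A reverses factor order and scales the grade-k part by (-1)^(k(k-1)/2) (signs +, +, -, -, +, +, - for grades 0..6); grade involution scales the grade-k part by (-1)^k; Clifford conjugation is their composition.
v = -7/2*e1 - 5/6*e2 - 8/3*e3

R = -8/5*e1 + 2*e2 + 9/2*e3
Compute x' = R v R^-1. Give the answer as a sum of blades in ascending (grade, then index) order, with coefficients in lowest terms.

~R = -8/5*e1 + 2*e2 + 9/2*e3, and R ~R = -2681/100, so R^-1 = ~R / (-2681/100).
R v = 121/15 + 25/3*e12 + 1201/60*e13 - 19/12*e23
Answer: 71789/16086*e1 - 1985/5362*e2 - 332/8043*e3


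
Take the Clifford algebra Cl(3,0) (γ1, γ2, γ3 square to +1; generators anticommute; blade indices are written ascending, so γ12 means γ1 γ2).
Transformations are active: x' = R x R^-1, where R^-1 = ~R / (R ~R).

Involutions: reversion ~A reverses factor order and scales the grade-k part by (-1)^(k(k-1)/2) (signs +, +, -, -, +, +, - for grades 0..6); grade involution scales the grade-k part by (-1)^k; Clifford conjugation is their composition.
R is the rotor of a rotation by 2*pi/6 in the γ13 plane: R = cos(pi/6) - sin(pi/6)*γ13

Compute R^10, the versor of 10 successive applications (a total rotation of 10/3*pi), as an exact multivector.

The rotor phase is half the rotation angle and phases add under composition, so 10 steps in the γ13 plane accumulate phase 10*(pi/6) = 5*pi/3: R^10 = cos(5*pi/3) - sin(5*pi/3)*γ13.
cos(5*pi/3) = 1/2 and sin(5*pi/3) = -sqrt(3)/2, so R^10 = 1/2 + sqrt(3)/2*γ13. The net rotation is 4/3*pi (after discarding 1 full turn, each of which contributes a factor -1 to the rotor); the rotor keeps the half-angle phase exactly.
Answer: 1/2 + sqrt(3)/2*γ13


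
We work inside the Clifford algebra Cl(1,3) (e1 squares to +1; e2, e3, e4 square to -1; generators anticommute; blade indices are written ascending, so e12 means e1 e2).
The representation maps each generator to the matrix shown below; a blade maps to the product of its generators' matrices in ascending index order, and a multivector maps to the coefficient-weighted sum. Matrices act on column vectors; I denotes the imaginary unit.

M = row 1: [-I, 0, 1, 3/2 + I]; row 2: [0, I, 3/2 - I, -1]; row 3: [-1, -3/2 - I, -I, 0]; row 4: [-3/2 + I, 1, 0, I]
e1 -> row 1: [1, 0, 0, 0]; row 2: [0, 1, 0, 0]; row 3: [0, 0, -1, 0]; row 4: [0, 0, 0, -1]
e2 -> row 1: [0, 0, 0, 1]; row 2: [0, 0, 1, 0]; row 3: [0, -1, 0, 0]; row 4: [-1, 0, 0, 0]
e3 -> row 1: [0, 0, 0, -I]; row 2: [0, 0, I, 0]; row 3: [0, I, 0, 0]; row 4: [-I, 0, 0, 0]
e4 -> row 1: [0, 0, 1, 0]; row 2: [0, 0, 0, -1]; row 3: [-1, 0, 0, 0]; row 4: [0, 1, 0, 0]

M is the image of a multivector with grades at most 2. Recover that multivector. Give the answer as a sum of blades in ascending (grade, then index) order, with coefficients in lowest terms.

Method: the blade images are trace-orthogonal — tr(rho(e_A) rho(e_B)^-1) = 4 if A = B and 0 otherwise — and rho(e_A)^-1 = (e_A)^2 * rho(e_A) with (e_A)^2 = +1 or -1, so the coefficient of e_A in the preimage is (e_A)^2 * tr(M rho(e_A))/4.
Nonzero projections over blades of grade <= 2: e2: (e2)^2 = -1, tr(M rho(e2)) = -6, coefficient 3/2; e3: (e3)^2 = -1, tr(M rho(e3)) = 4, coefficient -1; e4: (e4)^2 = -1, tr(M rho(e4)) = -4, coefficient 1; e23: (e23)^2 = -1, tr(M rho(e23)) = -4, coefficient 1. Every other blade of grade <= 2 projects to 0.
Answer: 3/2*e2 - e3 + e4 + e23


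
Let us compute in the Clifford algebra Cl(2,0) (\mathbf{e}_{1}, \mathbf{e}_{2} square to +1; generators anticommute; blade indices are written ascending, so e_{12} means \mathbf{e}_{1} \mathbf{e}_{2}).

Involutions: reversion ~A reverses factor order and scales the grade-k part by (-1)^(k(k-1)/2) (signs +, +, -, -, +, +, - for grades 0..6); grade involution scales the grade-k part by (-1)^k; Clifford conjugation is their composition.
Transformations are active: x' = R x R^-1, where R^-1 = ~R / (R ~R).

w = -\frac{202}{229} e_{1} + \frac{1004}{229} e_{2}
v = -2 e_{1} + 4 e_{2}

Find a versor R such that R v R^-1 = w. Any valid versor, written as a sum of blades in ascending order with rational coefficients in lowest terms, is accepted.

Take R = v + w = -\frac{660}{229} e_{1} + \frac{1920}{229} e_{2}. Because q(v) = q(w) = 20, conjugation by R sends v exactly to w.
Answer: -\frac{660}{229} e_{1} + \frac{1920}{229} e_{2}


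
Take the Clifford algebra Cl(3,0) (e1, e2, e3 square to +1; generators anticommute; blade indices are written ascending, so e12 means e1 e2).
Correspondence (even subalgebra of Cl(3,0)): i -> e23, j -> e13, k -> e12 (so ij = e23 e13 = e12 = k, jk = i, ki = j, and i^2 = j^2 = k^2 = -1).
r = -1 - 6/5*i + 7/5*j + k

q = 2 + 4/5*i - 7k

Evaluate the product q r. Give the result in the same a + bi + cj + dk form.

In blades: q = 2 - 7*e12 + 4/5*e23, r = -1 + e12 + 7/5*e13 - 6/5*e23.
Distribute q over r term by term (generator squares from the signature, products reordered to ascending indices): (2)*r = -2 + 2*e12 + 14/5*e13 - 12/5*e23; (-7*e12)*r = 7 + 7*e12 + 42/5*e13 + 49/5*e23; (4/5*e23)*r = 24/25 + 28/25*e12 - 4/5*e13 - 4/5*e23.
Sum: 149/25 + 253/25*e12 + 52/5*e13 + 33/5*e23; translating back through the correspondence:
Answer: 149/25 + 33/5*i + 52/5*j + 253/25*k


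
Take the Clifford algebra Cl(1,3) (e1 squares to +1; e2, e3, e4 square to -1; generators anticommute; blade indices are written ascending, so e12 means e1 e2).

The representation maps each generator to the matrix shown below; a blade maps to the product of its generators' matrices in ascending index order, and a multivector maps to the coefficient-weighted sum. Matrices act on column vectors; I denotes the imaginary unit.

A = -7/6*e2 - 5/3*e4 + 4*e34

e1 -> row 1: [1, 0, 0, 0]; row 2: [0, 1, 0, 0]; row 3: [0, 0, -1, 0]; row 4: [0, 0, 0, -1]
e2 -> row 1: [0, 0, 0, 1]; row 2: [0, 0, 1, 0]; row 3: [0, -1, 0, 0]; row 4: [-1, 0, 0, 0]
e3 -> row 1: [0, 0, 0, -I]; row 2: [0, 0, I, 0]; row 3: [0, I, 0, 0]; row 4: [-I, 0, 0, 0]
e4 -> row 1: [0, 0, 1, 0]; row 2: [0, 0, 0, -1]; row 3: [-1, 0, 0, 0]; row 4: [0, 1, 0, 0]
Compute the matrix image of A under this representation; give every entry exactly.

Bivector images (products of the table entries): rho(e34) = rho(e3)rho(e4) = row 1: [0, -I, 0, 0]; row 2: [-I, 0, 0, 0]; row 3: [0, 0, 0, -I]; row 4: [0, 0, -I, 0].
M = (-7/6)*rho(e2) + (-5/3)*rho(e4) + (4)*rho(e34), summed entrywise:
Answer: row 1: [0, -4*I, -5/3, -7/6]; row 2: [-4*I, 0, -7/6, 5/3]; row 3: [5/3, 7/6, 0, -4*I]; row 4: [7/6, -5/3, -4*I, 0]


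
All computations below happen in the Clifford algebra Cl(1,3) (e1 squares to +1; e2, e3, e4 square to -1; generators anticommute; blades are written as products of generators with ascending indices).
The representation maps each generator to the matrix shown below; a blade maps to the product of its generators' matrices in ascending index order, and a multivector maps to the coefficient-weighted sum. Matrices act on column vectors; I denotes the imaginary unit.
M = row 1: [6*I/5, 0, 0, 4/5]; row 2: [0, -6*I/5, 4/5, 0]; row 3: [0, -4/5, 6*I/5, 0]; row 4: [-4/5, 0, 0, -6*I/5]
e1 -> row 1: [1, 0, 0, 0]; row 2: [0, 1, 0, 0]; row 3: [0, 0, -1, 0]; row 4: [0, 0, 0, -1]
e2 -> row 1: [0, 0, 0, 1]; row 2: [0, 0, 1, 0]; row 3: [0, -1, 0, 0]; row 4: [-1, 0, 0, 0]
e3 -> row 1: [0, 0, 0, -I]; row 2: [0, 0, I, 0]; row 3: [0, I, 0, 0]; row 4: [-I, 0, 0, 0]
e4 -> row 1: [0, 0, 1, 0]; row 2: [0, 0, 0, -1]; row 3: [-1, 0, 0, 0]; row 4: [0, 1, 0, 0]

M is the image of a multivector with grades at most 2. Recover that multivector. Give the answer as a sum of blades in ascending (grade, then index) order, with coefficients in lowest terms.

Method: the blade images are trace-orthogonal — tr(rho(e_A) rho(e_B)^-1) = 4 if A = B and 0 otherwise — and rho(e_A)^-1 = (e_A)^2 * rho(e_A) with (e_A)^2 = +1 or -1, so the coefficient of e_A in the preimage is (e_A)^2 * tr(M rho(e_A))/4.
Nonzero projections over blades of grade <= 2: e2: (e2)^2 = -1, tr(M rho(e2)) = -16/5, coefficient 4/5; e2 e3: (e2 e3)^2 = -1, tr(M rho(e2 e3)) = 24/5, coefficient -6/5. Every other blade of grade <= 2 projects to 0.
Answer: 4/5*e2 - 6/5*e2 e3


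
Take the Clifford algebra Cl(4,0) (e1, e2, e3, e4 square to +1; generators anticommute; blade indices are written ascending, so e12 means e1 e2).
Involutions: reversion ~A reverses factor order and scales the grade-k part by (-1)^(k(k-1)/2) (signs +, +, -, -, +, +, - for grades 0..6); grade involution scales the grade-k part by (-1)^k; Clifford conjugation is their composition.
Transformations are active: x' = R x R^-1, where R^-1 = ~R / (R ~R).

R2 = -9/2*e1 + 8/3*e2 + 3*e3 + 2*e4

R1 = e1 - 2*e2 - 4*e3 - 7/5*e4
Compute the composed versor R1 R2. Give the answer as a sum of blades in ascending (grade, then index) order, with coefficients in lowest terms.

Distribute over the terms of R1 (each basis-blade product reordered to ascending indices, repeated generators contracted through their squares):
(e1) R2 = -9/2 + 8/3*e12 + 3*e13 + 2*e14
(-2*e2) R2 = -16/3 - 9*e12 - 6*e23 - 4*e24
(-4*e3) R2 = -12 - 18*e13 + 32/3*e23 - 8*e34
(-7/5*e4) R2 = -14/5 - 63/10*e14 + 56/15*e24 + 21/5*e34
Summing the partial products and collecting blades:
Answer: -739/30 - 19/3*e12 - 15*e13 - 43/10*e14 + 14/3*e23 - 4/15*e24 - 19/5*e34


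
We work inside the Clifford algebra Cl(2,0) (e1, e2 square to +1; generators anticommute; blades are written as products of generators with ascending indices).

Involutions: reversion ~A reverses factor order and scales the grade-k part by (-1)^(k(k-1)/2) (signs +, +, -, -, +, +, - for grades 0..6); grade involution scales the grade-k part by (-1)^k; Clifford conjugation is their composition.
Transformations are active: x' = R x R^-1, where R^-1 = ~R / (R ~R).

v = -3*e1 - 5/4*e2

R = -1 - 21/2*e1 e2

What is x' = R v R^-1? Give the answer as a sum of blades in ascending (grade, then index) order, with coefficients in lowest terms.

~R = -1 + 21/2*e1 e2, and R ~R = 445/4, so R^-1 = ~R / (445/4).
R v = 129/8*e1 - 121/4*e2
Answer: 1206/445*e1 + 3193/1780*e2


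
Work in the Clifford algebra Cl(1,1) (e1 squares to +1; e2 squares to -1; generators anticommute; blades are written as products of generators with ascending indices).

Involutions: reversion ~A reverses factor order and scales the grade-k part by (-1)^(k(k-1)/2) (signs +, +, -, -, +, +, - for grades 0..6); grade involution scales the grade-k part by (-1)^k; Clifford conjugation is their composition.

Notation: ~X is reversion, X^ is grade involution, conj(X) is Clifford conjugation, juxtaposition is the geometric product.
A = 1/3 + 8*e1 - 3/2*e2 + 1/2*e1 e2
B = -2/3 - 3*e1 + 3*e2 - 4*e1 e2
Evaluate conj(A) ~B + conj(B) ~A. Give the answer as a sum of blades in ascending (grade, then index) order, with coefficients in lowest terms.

first term: 311/18 + 71/6*e1 - 67/2*e2 - 107/6*e1 e2
second term: 311/18 + 19/6*e1 - 67/2*e2 + 127/6*e1 e2
Answer: 311/9 + 15*e1 - 67*e2 + 10/3*e1 e2


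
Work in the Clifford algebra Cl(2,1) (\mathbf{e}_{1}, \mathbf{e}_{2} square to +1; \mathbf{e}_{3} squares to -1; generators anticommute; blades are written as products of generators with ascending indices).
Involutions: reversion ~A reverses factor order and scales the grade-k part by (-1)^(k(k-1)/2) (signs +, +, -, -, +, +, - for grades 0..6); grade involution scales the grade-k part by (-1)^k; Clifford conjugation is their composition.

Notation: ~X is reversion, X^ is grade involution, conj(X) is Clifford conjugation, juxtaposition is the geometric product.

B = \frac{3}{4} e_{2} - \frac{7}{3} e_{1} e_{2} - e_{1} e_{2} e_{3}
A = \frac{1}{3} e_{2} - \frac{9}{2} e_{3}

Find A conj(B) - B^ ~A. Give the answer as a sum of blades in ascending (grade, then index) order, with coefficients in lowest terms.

first term: -\frac{1}{4} - \frac{7}{9} e_{1} - \frac{9}{2} e_{1} e_{2} + \frac{1}{3} e_{1} e_{3} - \frac{27}{8} e_{2} e_{3} - \frac{21}{2} e_{1} e_{2} e_{3}
second term: -\frac{1}{4} - \frac{7}{9} e_{1} + \frac{9}{2} e_{1} e_{2} - \frac{1}{3} e_{1} e_{3} + \frac{27}{8} e_{2} e_{3} + \frac{21}{2} e_{1} e_{2} e_{3}
Answer: -9 e_{1} e_{2} + \frac{2}{3} e_{1} e_{3} - \frac{27}{4} e_{2} e_{3} - 21 e_{1} e_{2} e_{3}


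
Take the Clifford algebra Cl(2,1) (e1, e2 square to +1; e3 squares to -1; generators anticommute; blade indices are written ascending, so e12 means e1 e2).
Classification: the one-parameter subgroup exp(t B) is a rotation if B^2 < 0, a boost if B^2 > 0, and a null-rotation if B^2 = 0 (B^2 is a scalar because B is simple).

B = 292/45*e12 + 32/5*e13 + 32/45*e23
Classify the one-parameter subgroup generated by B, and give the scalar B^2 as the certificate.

B^2 term by term: the squares give (292/45)^2*(e12)^2 + (32/5)^2*(e13)^2 + (32/45)^2*(e23)^2 = 85264/2025*(-1) + 1024/25*(+1) + 1024/2025*(+1) = -16/25 (each basis 2-blade squares to minus the product of its generators' squares); cross terms between blades sharing an index anticommute and cancel. So B^2 = -16/25.
Answer: rotation, certificate B^2 = -16/25. The invariant at work: B^2 = -16/25 is unchanged by conjugation, hence its sign classifies the subgroup whatever basis B is written in.


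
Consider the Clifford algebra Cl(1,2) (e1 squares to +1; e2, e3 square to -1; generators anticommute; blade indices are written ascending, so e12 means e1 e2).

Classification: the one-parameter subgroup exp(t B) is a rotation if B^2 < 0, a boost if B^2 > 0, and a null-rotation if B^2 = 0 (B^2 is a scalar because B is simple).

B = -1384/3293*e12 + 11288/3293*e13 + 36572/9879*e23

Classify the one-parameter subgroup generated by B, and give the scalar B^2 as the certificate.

B^2 term by term: the squares give (-1384/3293)^2*(e12)^2 + (11288/3293)^2*(e13)^2 + (36572/9879)^2*(e23)^2 = 1915456/10843849*(+1) + 127418944/10843849*(+1) + 1337511184/97594641*(-1) = -16/9 (each basis 2-blade squares to minus the product of its generators' squares); cross terms between blades sharing an index anticommute and cancel. So B^2 = -16/9.
Answer: rotation, certificate B^2 = -16/9. B^2 = -16/9 is basis-independent, so its sign is the whole story.


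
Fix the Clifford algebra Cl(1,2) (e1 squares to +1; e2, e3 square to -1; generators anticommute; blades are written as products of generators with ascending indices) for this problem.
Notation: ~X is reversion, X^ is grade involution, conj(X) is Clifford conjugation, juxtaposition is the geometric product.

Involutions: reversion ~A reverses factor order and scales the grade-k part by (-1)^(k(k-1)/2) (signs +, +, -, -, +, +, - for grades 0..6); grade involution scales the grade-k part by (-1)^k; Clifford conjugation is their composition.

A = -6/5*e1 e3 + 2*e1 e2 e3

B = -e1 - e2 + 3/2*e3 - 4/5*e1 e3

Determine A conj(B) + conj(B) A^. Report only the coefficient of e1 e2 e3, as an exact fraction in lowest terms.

first term: -24/25 - 9/5*e1 - 8/5*e2 + 6/5*e3 + 3*e1 e2 + 2*e1 e3 + 2*e2 e3 + 6/5*e1 e2 e3
second term: -24/25 + 9/5*e1 + 8/5*e2 - 6/5*e3 - 3*e1 e2 - 2*e1 e3 - 2*e2 e3 + 6/5*e1 e2 e3
Answer: 12/5


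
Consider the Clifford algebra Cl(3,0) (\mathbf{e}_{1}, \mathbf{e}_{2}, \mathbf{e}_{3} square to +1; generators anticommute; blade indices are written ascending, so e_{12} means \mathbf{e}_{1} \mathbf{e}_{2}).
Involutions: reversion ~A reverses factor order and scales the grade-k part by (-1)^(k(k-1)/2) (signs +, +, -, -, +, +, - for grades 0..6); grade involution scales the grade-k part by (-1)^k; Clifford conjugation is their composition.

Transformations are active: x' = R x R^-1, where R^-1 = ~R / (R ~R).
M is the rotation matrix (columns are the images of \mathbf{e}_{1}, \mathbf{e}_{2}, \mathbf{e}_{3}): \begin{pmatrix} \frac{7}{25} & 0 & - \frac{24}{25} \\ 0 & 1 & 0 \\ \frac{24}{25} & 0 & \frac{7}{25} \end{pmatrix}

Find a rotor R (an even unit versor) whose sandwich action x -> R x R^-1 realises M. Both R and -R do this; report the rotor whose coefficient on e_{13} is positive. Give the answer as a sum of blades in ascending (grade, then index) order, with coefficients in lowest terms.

Method: write R = a + b12*e_{12} + b13*e_{13} + b23*e_{23} with a^2 + b12^2 + b13^2 + b23^2 = 1 (so R^-1 = ~R). Expanding the columns R e_j ~R gives tr M = 4a^2 - 1 and, from the antisymmetric part, M21 - M12 = -4a*b12, M13 - M31 = 4a*b13, M32 - M23 = -4a*b23.
Here tr M = \frac{39}{25}, so a^2 = (1 + tr M)/4 = \frac{16}{25} and a = ±\frac{4}{5}. Taking a = \frac{4}{5}: M21 - M12 = 0, M13 - M31 = -\frac{48}{25}, M32 - M23 = 0, giving b12 = 0, b13 = -\frac{3}{5}, b23 = 0, i.e. R = \frac{4}{5} - \frac{3}{5} e_{13}.
Its e_{13} coefficient is negative, so report the other preimage -R.
Answer: -\frac{4}{5} + \frac{3}{5} e_{13}. Recall the cover is two-to-one: with M of trace \frac{39}{25}, both preimages act alike, and the stated e_{13} sign chooses the sheet.


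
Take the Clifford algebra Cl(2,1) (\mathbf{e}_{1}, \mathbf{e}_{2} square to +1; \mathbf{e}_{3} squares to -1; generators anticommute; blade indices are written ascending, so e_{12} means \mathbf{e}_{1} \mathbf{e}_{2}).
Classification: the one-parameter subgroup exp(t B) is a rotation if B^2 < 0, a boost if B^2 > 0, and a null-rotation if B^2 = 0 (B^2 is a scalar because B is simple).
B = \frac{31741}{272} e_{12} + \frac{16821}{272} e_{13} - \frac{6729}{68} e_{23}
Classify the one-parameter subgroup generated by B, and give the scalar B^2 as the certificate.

B^2 term by term: the squares give (\frac{31741}{272})^2*(e_{12})^2 + (\frac{16821}{272})^2*(e_{13})^2 + (-\frac{6729}{68})^2*(e_{23})^2 = \frac{1007491081}{73984}*(-1) + \frac{282946041}{73984}*(+1) + \frac{45279441}{4624}*(+1) = -1 (each basis 2-blade squares to minus the product of its generators' squares); cross terms between blades sharing an index anticommute and cancel. So B^2 = -1.
Answer: rotation, certificate B^2 = -1. B^2 = -1 is basis-independent, so its sign is the whole story.


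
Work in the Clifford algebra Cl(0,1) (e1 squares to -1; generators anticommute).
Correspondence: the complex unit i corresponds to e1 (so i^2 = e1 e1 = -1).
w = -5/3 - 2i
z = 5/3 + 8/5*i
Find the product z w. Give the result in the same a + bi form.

In blades: z = 5/3 + 8/5*e1, w = -5/3 - 2*e1.
Distribute z over w term by term (generator squares from the signature, products reordered to ascending indices): (5/3)*w = -25/9 - 10/3*e1; (8/5*e1)*w = 16/5 - 8/3*e1.
Sum: 19/45 - 6*e1; translating back through the correspondence:
Answer: 19/45 - 6i


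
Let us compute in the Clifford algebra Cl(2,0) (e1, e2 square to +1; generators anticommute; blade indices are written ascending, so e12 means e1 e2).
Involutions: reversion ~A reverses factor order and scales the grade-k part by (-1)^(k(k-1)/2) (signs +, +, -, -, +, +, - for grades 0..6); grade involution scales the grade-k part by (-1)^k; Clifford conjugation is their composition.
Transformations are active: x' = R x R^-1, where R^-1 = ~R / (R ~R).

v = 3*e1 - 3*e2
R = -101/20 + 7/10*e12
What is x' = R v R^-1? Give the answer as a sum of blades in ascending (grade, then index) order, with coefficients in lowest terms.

~R = -101/20 - 7/10*e12, and R ~R = 10397/400, so R^-1 = ~R / (10397/400).
R v = -69/4*e1 + 261/20*e2
Answer: 38499/10397*e1 - 21531/10397*e2


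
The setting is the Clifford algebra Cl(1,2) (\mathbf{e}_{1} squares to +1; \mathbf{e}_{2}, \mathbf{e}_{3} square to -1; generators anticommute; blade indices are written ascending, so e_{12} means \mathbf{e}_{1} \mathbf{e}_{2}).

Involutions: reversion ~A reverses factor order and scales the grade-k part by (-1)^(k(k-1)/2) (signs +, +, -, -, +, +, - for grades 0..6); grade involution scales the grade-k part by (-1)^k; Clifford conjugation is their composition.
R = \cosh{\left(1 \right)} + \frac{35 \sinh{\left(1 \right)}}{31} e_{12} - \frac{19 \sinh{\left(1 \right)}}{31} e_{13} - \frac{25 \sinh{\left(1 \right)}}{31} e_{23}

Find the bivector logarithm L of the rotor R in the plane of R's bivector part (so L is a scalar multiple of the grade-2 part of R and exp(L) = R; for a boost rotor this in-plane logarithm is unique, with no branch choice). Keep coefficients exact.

The scalar part of R is \cosh{\left(1 \right)}, giving the rapidity magnitude (cosh is even); the bivector part supplies orientation, its quotient by sinh of the rapidity is the plane, and L = rapidity * plane — unique in that plane, since flipping both signs leaves L unchanged.
Concretely: cosh(rapidity) = \cosh{\left(1 \right)} gives rapidity = ±1, and since rapidity/sinh(rapidity) is even the sign is immaterial: L = (rapidity/sinh(rapidity)) * <R>_2 = (\frac{1}{\sinh{\left(1 \right)}}) * <R>_2.
Answer: \frac{35}{31} e_{12} - \frac{19}{31} e_{13} - \frac{25}{31} e_{23}


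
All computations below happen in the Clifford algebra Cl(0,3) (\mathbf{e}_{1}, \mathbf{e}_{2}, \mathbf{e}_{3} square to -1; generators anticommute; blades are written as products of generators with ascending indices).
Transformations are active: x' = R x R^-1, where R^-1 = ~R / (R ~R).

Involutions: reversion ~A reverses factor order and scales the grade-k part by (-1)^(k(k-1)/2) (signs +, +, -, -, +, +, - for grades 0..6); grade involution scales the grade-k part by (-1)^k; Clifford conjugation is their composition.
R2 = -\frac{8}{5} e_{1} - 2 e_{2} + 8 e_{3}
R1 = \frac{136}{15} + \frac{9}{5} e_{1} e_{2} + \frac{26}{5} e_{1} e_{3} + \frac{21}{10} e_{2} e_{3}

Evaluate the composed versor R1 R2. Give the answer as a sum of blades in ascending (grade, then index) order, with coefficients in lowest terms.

Distribute over the terms of R2 (each basis-blade product reordered to ascending indices, repeated generators contracted through their squares):
R1 (-\frac{8}{5} e_{1}) = -\frac{1088}{75} e_{1} - \frac{72}{25} e_{2} - \frac{208}{25} e_{3} - \frac{84}{25} e_{1} e_{2} e_{3}
R1 (-2 e_{2}) = \frac{18}{5} e_{1} - \frac{272}{15} e_{2} - \frac{21}{5} e_{3} + \frac{52}{5} e_{1} e_{2} e_{3}
R1 (8 e_{3}) = -\frac{208}{5} e_{1} - \frac{84}{5} e_{2} + \frac{1088}{15} e_{3} + \frac{72}{5} e_{1} e_{2} e_{3}
Summing the partial products and collecting blades:
Answer: -\frac{3938}{75} e_{1} - \frac{2836}{75} e_{2} + \frac{4501}{75} e_{3} + \frac{536}{25} e_{1} e_{2} e_{3}


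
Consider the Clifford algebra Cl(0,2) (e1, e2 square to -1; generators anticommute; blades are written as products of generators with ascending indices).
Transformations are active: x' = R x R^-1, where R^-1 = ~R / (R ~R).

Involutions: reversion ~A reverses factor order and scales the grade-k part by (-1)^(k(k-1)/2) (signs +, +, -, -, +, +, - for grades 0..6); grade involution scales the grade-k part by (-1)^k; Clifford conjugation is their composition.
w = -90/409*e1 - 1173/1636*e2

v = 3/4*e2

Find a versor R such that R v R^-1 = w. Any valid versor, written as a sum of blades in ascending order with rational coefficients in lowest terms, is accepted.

Reasoning: v^2 = w^2 = -9/16 since conjugation preserves the quadratic form; R = v + w = -90/409*e1 + 27/818*e2 is then valid when invertible, keeping its own part and reversing (v - w)/2.
Answer: -90/409*e1 + 27/818*e2


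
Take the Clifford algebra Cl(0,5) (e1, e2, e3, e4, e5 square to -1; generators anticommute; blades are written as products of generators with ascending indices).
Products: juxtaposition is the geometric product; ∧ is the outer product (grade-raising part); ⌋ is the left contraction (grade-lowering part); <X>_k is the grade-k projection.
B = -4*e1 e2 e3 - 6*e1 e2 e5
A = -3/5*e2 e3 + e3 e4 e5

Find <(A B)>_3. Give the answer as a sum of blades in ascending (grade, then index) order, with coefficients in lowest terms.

step 1: -12/5*e1 + 18/5*e1 e3 e5 + 6*e1 e2 e3 e4 + 4*e1 e2 e4 e5
step 2: 18/5*e1 e3 e5
Answer: 18/5*e1 e3 e5


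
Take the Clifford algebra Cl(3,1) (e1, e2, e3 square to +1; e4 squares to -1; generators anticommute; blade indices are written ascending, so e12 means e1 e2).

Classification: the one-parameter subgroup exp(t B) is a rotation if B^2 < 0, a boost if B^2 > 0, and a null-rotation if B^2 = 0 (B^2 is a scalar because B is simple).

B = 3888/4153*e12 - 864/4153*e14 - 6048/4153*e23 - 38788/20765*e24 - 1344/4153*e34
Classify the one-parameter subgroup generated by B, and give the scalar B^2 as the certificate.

B^2 term by term: the squares give (3888/4153)^2*(e12)^2 + (-864/4153)^2*(e14)^2 + (-6048/4153)^2*(e23)^2 + (-38788/20765)^2*(e24)^2 + (-1344/4153)^2*(e34)^2 = 15116544/17247409*(-1) + 746496/17247409*(+1) + 36578304/17247409*(-1) + 1504508944/431185225*(+1) + 1806336/17247409*(+1) = 16/25 (each basis 2-blade squares to minus the product of its generators' squares); cross terms between blades sharing an index anticommute and cancel; the commuting (index-disjoint) pairs give grade-4 terms 2*c*c'*(blade product), which cancel blade by blade — e1234: -10450944/17247409 + 10450944/17247409 = 0 — confirming B is simple. So B^2 = 16/25.
Answer: boost, certificate B^2 = 16/25. The scalar 16/25 is the complete invariant here: its sign names the subgroup type.


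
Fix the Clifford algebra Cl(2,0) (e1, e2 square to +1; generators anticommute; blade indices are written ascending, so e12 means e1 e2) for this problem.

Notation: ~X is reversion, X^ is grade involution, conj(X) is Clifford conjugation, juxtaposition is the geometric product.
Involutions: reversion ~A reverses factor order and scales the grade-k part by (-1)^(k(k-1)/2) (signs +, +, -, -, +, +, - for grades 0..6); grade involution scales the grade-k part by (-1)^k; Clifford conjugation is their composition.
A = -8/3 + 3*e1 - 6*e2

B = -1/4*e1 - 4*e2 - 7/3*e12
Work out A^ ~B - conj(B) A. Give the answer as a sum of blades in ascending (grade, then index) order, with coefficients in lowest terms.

first term: -93/4 - 40/3*e1 + 11/3*e2 + 131/18*e12
second term: -93/4 - 44/3*e1 - 53/3*e2 - 355/18*e12
Answer: 4/3*e1 + 64/3*e2 + 27*e12


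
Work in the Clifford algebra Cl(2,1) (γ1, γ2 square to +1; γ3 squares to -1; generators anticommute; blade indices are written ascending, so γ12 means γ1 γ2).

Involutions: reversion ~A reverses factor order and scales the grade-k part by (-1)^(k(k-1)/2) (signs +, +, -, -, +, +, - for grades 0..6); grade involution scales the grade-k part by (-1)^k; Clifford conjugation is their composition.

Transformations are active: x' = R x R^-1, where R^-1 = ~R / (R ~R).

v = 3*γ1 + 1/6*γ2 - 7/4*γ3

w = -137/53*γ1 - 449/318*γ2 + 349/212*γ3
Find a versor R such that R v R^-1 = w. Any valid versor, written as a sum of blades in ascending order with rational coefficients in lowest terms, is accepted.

Construction: equal norms (both 859/144) license R = v + w = 22/53*γ1 - 66/53*γ2 - 11/106*γ3 — nothing changes along that direction, while (v - w)/2 changes sign, so v maps onto w.
Answer: 22/53*γ1 - 66/53*γ2 - 11/106*γ3


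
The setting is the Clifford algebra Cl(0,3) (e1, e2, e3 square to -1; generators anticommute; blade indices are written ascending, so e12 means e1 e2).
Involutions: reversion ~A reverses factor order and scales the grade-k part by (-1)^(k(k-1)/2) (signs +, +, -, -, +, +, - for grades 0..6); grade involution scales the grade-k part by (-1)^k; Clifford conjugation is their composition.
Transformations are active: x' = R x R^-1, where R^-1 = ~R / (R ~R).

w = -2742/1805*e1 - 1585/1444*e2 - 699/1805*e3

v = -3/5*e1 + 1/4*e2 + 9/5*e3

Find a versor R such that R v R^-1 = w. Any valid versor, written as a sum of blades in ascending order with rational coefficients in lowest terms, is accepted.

Key observation: q(v) = q(w) = -293/80 (sandwiches preserve the norm), so R = v + w = -765/361*e1 - 306/361*e2 + 510/361*e3 works whenever it is invertible — the component of v along it is kept and (v - w)/2 reverses, sending v to w.
Answer: -765/361*e1 - 306/361*e2 + 510/361*e3


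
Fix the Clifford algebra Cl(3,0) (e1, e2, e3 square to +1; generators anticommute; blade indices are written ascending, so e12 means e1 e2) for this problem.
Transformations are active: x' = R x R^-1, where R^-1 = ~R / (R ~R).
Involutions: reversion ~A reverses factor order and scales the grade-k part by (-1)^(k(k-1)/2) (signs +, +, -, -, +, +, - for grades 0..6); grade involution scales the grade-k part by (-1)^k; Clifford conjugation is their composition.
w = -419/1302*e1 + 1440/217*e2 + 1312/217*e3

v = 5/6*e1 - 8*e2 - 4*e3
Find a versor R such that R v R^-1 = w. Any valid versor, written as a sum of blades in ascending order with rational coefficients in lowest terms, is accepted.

The midline construction: v and w both square to 2905/36, so reflecting in their sum 111/217*e1 - 296/217*e2 + 444/217*e3 exchanges them.
Answer: 111/217*e1 - 296/217*e2 + 444/217*e3


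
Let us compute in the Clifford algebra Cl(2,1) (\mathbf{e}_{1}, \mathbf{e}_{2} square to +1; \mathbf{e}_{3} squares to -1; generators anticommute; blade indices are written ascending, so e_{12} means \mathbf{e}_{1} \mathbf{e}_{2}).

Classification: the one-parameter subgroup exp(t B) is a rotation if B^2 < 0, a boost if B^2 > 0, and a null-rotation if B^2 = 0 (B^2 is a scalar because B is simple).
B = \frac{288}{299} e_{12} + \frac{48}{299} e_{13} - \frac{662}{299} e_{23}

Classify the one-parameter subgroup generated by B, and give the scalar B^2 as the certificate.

B^2 term by term: the squares give (\frac{288}{299})^2*(e_{12})^2 + (\frac{48}{299})^2*(e_{13})^2 + (-\frac{662}{299})^2*(e_{23})^2 = \frac{82944}{89401}*(-1) + \frac{2304}{89401}*(+1) + \frac{438244}{89401}*(+1) = 4 (each basis 2-blade squares to minus the product of its generators' squares); cross terms between blades sharing an index anticommute and cancel. So B^2 = 4.
Answer: boost, certificate B^2 = 4. Key observation: B^2 = 4 is a conjugation invariant, so its sign decides the class regardless of the surface form of B.


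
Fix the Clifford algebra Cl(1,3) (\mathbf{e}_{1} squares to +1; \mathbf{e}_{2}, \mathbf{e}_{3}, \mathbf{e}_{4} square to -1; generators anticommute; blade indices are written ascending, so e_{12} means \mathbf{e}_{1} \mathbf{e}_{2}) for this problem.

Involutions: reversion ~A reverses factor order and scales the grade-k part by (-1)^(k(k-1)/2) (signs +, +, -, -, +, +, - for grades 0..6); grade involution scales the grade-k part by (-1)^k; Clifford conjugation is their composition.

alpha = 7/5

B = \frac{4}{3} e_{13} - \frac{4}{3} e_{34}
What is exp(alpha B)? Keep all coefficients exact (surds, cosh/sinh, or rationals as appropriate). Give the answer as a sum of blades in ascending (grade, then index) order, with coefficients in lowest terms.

B^2 term by term: the squares give (\frac{4}{3})^2*(e_{13})^2 + (-\frac{4}{3})^2*(e_{34})^2 = \frac{16}{9}*(+1) + \frac{16}{9}*(-1) = 0 (each basis 2-blade squares to minus the product of its generators' squares); cross terms between blades sharing an index anticommute and cancel. So B^2 = 0.
B^2 = 0, so the series truncates immediately: exp(alpha B) = 1 + alpha B (parabolic case).
Answer: 1 + \frac{28}{15} e_{13} - \frac{28}{15} e_{34}


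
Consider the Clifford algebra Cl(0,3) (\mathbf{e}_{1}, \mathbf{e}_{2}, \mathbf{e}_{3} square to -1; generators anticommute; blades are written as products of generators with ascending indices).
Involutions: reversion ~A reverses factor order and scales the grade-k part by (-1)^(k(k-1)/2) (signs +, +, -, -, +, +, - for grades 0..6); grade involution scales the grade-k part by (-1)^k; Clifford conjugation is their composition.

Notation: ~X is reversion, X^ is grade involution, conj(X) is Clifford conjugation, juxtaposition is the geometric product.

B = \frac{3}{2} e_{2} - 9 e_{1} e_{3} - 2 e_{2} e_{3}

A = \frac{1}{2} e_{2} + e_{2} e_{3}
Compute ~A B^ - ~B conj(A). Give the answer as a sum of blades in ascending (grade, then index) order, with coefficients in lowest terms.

first term: -\frac{5}{4} + \frac{5}{2} e_{3} - 9 e_{1} e_{2} + \frac{9}{2} e_{1} e_{2} e_{3}
second term: \frac{11}{4} + \frac{1}{2} e_{3} - 9 e_{1} e_{2} + \frac{9}{2} e_{1} e_{2} e_{3}
Answer: -4 + 2 e_{3}


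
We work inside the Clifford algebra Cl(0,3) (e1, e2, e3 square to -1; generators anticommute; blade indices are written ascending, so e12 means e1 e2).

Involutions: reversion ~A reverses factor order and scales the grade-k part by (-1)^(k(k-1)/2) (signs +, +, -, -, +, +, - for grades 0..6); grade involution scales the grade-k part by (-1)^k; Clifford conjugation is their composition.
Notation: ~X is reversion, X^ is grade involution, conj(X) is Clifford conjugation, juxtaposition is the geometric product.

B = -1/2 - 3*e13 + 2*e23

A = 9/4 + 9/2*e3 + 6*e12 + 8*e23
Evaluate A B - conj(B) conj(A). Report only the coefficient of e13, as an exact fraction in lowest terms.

first term: -137/8 - 27/2*e1 + 9*e2 - 9/4*e3 + 21*e12 - 75/4*e13 - 35/2*e23
second term: -137/8 + 27/2*e1 - 9*e2 + 9/4*e3 - 21*e12 + 75/4*e13 + 35/2*e23
Answer: -75/2


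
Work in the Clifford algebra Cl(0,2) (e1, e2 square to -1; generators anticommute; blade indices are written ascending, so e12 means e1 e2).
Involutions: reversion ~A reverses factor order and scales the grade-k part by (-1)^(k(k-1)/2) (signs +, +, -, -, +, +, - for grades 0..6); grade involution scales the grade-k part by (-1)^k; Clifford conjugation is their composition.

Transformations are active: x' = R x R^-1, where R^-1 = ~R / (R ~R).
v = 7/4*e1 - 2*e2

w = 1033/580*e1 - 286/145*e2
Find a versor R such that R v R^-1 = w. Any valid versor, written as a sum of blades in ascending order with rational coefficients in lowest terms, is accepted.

R = v + w = 512/145*e1 - 576/145*e2 works: the equal norms (-113/16) guarantee its sandwich swaps v into w.
Answer: 512/145*e1 - 576/145*e2


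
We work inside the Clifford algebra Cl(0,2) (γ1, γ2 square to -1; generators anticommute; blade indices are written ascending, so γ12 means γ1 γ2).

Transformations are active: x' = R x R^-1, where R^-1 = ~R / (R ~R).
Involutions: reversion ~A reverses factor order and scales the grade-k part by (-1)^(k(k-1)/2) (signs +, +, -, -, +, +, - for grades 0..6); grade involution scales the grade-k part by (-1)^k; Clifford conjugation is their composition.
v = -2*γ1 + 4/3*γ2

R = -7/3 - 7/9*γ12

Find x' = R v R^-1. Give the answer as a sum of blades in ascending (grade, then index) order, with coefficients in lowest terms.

~R = -7/3 + 7/9*γ12, and R ~R = 490/81, so R^-1 = ~R / (490/81).
R v = 154/27*γ1 - 14/9*γ2
Answer: -12/5*γ1 - 2/15*γ2


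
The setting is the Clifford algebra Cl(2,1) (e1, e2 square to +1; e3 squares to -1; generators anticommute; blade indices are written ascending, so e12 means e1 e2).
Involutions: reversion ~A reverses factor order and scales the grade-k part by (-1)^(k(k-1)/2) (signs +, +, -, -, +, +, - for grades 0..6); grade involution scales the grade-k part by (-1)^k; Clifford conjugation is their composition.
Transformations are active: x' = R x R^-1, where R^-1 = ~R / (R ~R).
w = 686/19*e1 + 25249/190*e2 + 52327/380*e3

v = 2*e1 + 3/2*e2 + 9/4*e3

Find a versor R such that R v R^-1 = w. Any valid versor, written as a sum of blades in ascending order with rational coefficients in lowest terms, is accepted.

R = v + w = 724/19*e1 + 12767/95*e2 + 26591/190*e3 works: the equal norms (19/16) guarantee its sandwich swaps v into w.
Answer: 724/19*e1 + 12767/95*e2 + 26591/190*e3


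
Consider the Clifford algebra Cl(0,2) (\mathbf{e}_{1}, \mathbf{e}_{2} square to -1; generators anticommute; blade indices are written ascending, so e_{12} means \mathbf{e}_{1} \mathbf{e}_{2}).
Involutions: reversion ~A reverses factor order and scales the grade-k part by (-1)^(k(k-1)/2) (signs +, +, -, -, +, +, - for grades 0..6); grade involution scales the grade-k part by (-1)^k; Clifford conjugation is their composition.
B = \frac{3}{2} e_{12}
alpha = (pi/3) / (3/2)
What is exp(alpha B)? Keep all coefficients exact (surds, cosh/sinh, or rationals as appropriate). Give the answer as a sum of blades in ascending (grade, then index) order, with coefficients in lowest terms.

B^2 = (\frac{3}{2})^2*(e_{12})^2 = \frac{9}{4}*(-1) = -\frac{9}{4} (a basis 2-blade squares to minus the product of its generators' squares).
B^2 = -\frac{9}{4} — the negative square puts this in the circular regime; l = \frac{3}{2}, alpha*l = \frac{\pi}{3}, so exp(alpha B) = cos(\frac{\pi}{3}) + (sin(\frac{\pi}{3})/(\frac{3}{2}))*B = \frac{1}{2} + (\frac{\sqrt{3}}{3})*B.
Answer: \frac{1}{2} + \frac{\sqrt{3}}{2} e_{12}


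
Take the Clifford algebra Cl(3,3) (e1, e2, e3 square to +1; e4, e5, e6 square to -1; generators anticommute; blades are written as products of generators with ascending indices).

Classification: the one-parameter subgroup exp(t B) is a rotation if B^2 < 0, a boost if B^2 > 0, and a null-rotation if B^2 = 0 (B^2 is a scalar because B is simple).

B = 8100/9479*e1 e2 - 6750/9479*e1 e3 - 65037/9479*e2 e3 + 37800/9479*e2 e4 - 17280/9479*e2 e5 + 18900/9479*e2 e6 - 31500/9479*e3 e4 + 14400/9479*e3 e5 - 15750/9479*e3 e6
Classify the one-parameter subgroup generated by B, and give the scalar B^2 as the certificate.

B^2 term by term: the squares give (8100/9479)^2*(e1 e2)^2 + (-6750/9479)^2*(e1 e3)^2 + (-65037/9479)^2*(e2 e3)^2 + (37800/9479)^2*(e2 e4)^2 + (-17280/9479)^2*(e2 e5)^2 + (18900/9479)^2*(e2 e6)^2 + (-31500/9479)^2*(e3 e4)^2 + (14400/9479)^2*(e3 e5)^2 + (-15750/9479)^2*(e3 e6)^2 = 65610000/89851441*(-1) + 45562500/89851441*(-1) + 4229811369/89851441*(-1) + 1428840000/89851441*(+1) + 298598400/89851441*(+1) + 357210000/89851441*(+1) + 992250000/89851441*(+1) + 207360000/89851441*(+1) + 248062500/89851441*(+1) = -9 (each basis 2-blade squares to minus the product of its generators' squares); cross terms between blades sharing an index anticommute and cancel; the commuting (index-disjoint) pairs give grade-4 terms 2*c*c'*(blade product), which cancel blade by blade — e1 e2 e3 e4: -510300000/89851441 + 510300000/89851441 = 0; e1 e2 e3 e5: 233280000/89851441 - 233280000/89851441 = 0; e1 e2 e3 e6: -255150000/89851441 + 255150000/89851441 = 0; e2 e3 e4 e5: -1088640000/89851441 + 1088640000/89851441 = 0; e2 e3 e4 e6: 1190700000/89851441 - 1190700000/89851441 = 0; e2 e3 e5 e6: -544320000/89851441 + 544320000/89851441 = 0 — confirming B is simple. So B^2 = -9.
Answer: rotation, certificate B^2 = -9. Check the certificate: B^2 = -9, and that sign is decisive whatever form B takes.


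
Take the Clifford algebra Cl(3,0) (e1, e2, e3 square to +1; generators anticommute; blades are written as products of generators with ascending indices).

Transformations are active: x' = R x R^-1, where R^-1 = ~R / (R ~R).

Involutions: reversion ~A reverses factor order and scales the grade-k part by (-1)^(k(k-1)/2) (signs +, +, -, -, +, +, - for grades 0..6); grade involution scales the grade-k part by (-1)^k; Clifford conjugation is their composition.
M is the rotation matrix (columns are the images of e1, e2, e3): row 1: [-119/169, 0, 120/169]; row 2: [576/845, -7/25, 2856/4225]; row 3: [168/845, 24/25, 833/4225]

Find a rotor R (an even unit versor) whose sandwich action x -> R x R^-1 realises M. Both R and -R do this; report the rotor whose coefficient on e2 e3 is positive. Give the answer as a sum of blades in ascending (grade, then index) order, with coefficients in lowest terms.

Method: write R = a + b12*e1 e2 + b13*e1 e3 + b23*e2 e3 with a^2 + b12^2 + b13^2 + b23^2 = 1 (so R^-1 = ~R). Expanding the columns R e_j ~R gives tr M = 4a^2 - 1 and, from the antisymmetric part, M21 - M12 = -4a*b12, M13 - M31 = 4a*b13, M32 - M23 = -4a*b23.
Here tr M = -133/169, so a^2 = (1 + tr M)/4 = 9/169 and a = ±3/13. Taking a = 3/13: M21 - M12 = 576/845, M13 - M31 = 432/845, M32 - M23 = 48/169, giving b12 = -48/65, b13 = 36/65, b23 = -4/13, i.e. R = 3/13 - 48/65*e1 e2 + 36/65*e1 e3 - 4/13*e2 e3.
Its e2 e3 coefficient is negative, so report the other preimage -R.
Answer: -3/13 + 48/65*e1 e2 - 36/65*e1 e3 + 4/13*e2 e3. Sheet selection: the two-to-one cover makes ±R indistinguishable at the matrix level (trace -133/169), so uniqueness comes from the required sign on e2 e3.


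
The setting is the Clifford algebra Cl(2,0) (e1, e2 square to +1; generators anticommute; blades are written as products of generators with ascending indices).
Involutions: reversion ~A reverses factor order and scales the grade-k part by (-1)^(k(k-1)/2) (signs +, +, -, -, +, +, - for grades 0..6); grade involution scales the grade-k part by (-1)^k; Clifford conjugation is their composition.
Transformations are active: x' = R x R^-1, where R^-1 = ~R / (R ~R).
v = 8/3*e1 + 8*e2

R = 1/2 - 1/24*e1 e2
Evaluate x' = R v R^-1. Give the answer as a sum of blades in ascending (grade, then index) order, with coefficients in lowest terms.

~R = 1/2 + 1/24*e1 e2, and R ~R = 145/576, so R^-1 = ~R / (145/576).
R v = e1 + 37/9*e2
Answer: 568/435*e1 + 1208/145*e2
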